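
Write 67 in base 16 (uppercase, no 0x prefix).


67 = 43 hex

43


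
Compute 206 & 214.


0b11001110 & 0b11010110 = 0b11000110 = 198

198


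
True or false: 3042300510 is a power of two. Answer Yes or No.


0b10110101010101011101001001011110. Multiple bits set => No

No


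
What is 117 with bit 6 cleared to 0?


117 & ~(1 << 6) = 53

53


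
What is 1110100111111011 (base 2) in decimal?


1110100111111011 in decimal = 59899

59899


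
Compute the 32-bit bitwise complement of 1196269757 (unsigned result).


~0b1000111010011011010000010111101 = 0b10111000101100100101111101000010 = 3098697538 (32-bit unsigned)

3098697538


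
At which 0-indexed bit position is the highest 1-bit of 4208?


0b1000001110000. Highest set bit at position 12

12


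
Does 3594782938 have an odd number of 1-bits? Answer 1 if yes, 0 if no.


0b11010110010001000000100011011010 has 13 ones => parity 1

1


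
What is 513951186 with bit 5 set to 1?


513951186 | (1 << 5) = 513951186 | 32 = 513951218

513951218


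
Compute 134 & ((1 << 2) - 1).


134 & 3 = 2

2


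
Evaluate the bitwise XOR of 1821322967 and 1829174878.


0b1101100100011110010111011010111 ^ 0b1101101000001101111111001011110 = 0b1100010011101000010001001 = 25809033

25809033


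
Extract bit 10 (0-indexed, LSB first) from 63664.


0b1111100010110000, position 10 = 0

0


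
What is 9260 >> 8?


0b10010000101100 >> 8 = 0b100100 = 36

36


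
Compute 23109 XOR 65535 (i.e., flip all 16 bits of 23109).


23109 ^ 65535 = 42426

42426


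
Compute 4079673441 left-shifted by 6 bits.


0b11110011001010101110000001100001 << 6 = 0b11110011001010101110000001100001000000 = 261099100224

261099100224


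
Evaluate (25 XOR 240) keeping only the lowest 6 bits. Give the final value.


Step 1: 25 ^ 240 = 233
Step 2: 233 & 63 = 41

41


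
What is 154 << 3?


0b10011010 << 3 = 0b10011010000 = 1232

1232


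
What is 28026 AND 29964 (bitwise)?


0b110110101111010 & 0b111010100001100 = 0b110010100001000 = 25864

25864


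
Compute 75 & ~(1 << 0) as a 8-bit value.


75 & ~(1 << 0) = 74

74


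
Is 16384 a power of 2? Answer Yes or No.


0b100000000000000. Only one bit set => Yes

Yes


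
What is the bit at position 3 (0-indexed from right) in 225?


0b11100001, position 3 = 0

0


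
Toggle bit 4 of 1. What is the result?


1 ^ (1 << 4) = 1 ^ 16 = 17

17


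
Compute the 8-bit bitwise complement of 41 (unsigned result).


~0b101001 = 0b11010110 = 214 (8-bit unsigned)

214


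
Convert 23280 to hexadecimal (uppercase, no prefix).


23280 = 5AF0 hex

5AF0


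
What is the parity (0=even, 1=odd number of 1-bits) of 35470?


0b1000101010001110 has 7 ones => parity 1

1


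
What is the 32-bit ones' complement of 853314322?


853314322 ^ 4294967295 = 3441652973

3441652973


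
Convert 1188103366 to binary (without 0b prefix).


1188103366 = 1000110110100010000010011000110 in binary

1000110110100010000010011000110


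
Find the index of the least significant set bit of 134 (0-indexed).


0b10000110. Lowest set bit at position 1

1


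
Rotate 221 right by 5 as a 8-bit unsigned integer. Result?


Rotate 0b11011101 right by 5 (8-bit) = 0b11101110 = 238

238


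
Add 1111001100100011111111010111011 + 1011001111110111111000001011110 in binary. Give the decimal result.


1111001100100011111111010111011 + 1011001111110111111000001011110 = 11010011100011011110111100011001 = 3549294361

3549294361


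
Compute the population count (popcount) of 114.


0b1110010 has 4 set bits

4


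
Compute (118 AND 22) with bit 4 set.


Step 1: 118 & 22 = 22
Step 2: 22 | (1 << 4) = 22 | 16 = 22

22


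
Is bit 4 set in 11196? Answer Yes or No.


0b10101110111100, bit 4 = 1. Yes

Yes


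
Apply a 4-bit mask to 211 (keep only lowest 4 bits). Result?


211 & 15 = 3

3


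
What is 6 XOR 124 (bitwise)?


0b110 ^ 0b1111100 = 0b1111010 = 122

122


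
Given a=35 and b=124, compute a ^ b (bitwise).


35 ^ 124 = 95

95


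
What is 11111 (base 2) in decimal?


11111 in decimal = 31

31


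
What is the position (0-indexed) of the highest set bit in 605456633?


0b100100000101101000100011111001. Highest set bit at position 29

29


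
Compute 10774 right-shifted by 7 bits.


0b10101000010110 >> 7 = 0b1010100 = 84

84


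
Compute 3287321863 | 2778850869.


0b11000011111100001000110100000111 | 0b10100101101000011110011000110101 = 0b11100111111100011110111100110111 = 3891392311

3891392311


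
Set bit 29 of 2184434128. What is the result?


2184434128 | (1 << 29) = 2184434128 | 536870912 = 2721305040

2721305040


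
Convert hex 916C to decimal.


916C hex = 37228 decimal

37228


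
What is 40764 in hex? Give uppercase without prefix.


40764 = 9F3C hex

9F3C


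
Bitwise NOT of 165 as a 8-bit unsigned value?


~0b10100101 = 0b1011010 = 90 (8-bit unsigned)

90


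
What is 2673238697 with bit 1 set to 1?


2673238697 | (1 << 1) = 2673238697 | 2 = 2673238699

2673238699


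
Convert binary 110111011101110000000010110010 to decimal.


110111011101110000000010110010 in decimal = 930545842

930545842


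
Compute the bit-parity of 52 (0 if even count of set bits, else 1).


0b110100 has 3 ones => parity 1

1


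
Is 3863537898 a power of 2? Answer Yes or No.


0b11100110010010001110100011101010. Multiple bits set => No

No


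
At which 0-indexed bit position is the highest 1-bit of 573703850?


0b100010001100100000011010101010. Highest set bit at position 29

29


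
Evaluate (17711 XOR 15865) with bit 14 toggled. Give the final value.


Step 1: 17711 ^ 15865 = 30934
Step 2: 30934 ^ (1 << 14) = 30934 ^ 16384 = 14550

14550


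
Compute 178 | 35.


0b10110010 | 0b100011 = 0b10110011 = 179

179


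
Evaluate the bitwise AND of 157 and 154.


0b10011101 & 0b10011010 = 0b10011000 = 152

152


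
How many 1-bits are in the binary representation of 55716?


0b1101100110100100 has 8 set bits

8


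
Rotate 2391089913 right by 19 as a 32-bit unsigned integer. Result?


Rotate 0b10001110100001010010001011111001 right by 19 (32-bit) = 0b10100100010111110011000111010000 = 2757702096

2757702096


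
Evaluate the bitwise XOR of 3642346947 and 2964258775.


0b11011001000110011100110111000011 ^ 0b10110000101011101111111111010111 = 0b1101001101101110011001000010100 = 1773613588

1773613588


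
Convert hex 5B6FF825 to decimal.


5B6FF825 hex = 1534064677 decimal

1534064677


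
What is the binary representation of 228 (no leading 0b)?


228 = 11100100 in binary

11100100


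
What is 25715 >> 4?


0b110010001110011 >> 4 = 0b11001000111 = 1607

1607


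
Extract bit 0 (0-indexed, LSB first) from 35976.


0b1000110010001000, position 0 = 0

0


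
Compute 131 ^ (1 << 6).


131 ^ (1 << 6) = 131 ^ 64 = 195

195


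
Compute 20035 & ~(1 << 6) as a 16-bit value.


20035 & ~(1 << 6) = 19971

19971


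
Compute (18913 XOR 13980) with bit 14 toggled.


Step 1: 18913 ^ 13980 = 32637
Step 2: 32637 ^ (1 << 14) = 32637 ^ 16384 = 16253

16253


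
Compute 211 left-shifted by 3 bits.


0b11010011 << 3 = 0b11010011000 = 1688

1688


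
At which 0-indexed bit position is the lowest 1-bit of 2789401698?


0b10100110010000101110010001100010. Lowest set bit at position 1

1


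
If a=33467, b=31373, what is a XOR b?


33467 ^ 31373 = 63542

63542


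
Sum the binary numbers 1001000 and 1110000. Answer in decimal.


1001000 + 1110000 = 10111000 = 184

184


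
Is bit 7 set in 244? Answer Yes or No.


0b11110100, bit 7 = 1. Yes

Yes


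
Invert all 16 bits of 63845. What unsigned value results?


63845 ^ 65535 = 1690

1690


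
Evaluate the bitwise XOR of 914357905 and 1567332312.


0b110110011111111111111010010001 ^ 0b1011101011010111001011111011000 = 0b1101011000101000110100101001001 = 1796499785

1796499785


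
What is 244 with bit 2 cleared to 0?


244 & ~(1 << 2) = 240

240


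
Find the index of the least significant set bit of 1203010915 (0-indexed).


0b1000111101101000111110101100011. Lowest set bit at position 0

0


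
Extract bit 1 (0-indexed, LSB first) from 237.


0b11101101, position 1 = 0

0


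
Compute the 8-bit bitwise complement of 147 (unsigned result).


~0b10010011 = 0b1101100 = 108 (8-bit unsigned)

108


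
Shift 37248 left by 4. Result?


0b1001000110000000 << 4 = 0b10010001100000000000 = 595968

595968


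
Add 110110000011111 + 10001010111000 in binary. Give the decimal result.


110110000011111 + 10001010111000 = 1000111011010111 = 36567

36567


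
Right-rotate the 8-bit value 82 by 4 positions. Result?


Rotate 0b1010010 right by 4 (8-bit) = 0b100101 = 37

37


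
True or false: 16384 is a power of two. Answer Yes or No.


0b100000000000000. Only one bit set => Yes

Yes


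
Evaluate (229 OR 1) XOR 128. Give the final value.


Step 1: 229 | 1 = 229
Step 2: 229 ^ 128 = 101

101


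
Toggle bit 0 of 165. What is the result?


165 ^ (1 << 0) = 165 ^ 1 = 164

164


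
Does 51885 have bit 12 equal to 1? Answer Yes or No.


0b1100101010101101, bit 12 = 0. No

No


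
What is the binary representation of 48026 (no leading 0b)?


48026 = 1011101110011010 in binary

1011101110011010


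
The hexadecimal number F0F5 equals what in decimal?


F0F5 hex = 61685 decimal

61685


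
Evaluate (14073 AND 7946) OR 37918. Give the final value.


Step 1: 14073 & 7946 = 5640
Step 2: 5640 | 37918 = 38430

38430


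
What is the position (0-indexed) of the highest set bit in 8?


0b1000. Highest set bit at position 3

3


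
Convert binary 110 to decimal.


110 in decimal = 6

6


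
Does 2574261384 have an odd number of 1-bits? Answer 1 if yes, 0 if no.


0b10011001011100000001110010001000 has 12 ones => parity 0

0


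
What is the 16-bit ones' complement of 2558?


2558 ^ 65535 = 62977

62977


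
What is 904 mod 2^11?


904 & 2047 = 904

904


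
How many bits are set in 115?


0b1110011 has 5 set bits

5


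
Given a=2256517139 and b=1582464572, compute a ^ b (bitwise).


2256517139 ^ 1582464572 = 3626878511

3626878511


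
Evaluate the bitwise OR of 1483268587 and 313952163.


0b1011000011010001110000111101011 | 0b10010101101101000011110100011 = 0b1011010111111101110011111101011 = 1526654955

1526654955


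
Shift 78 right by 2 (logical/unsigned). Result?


0b1001110 >> 2 = 0b10011 = 19

19


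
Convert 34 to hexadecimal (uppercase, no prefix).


34 = 22 hex

22


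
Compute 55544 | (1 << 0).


55544 | (1 << 0) = 55544 | 1 = 55545

55545


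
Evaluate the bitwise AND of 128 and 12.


0b10000000 & 0b1100 = 0b0 = 0

0


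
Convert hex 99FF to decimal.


99FF hex = 39423 decimal

39423


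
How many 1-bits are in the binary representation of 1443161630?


0b1010110000001001110011000011110 has 14 set bits

14


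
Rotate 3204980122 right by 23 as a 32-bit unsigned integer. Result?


Rotate 0b10111111000010000001110110011010 right by 23 (32-bit) = 0b10000001110110011010101111110 = 272315774

272315774


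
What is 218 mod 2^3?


218 & 7 = 2

2


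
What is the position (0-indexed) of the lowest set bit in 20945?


0b101000111010001. Lowest set bit at position 0

0


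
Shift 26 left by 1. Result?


0b11010 << 1 = 0b110100 = 52

52


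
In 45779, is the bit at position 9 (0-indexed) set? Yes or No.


0b1011001011010011, bit 9 = 1. Yes

Yes


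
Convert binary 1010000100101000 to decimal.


1010000100101000 in decimal = 41256

41256


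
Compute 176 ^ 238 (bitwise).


0b10110000 ^ 0b11101110 = 0b1011110 = 94

94


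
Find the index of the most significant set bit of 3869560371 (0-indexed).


0b11100110101001001100111000110011. Highest set bit at position 31

31


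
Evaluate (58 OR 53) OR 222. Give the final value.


Step 1: 58 | 53 = 63
Step 2: 63 | 222 = 255

255


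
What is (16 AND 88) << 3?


Step 1: 16 & 88 = 16
Step 2: 16 << 3 = 128

128


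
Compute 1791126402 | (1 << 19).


1791126402 | (1 << 19) = 1791126402 | 524288 = 1791650690

1791650690


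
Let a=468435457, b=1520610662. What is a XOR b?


468435457 ^ 1520610662 = 1095331687

1095331687


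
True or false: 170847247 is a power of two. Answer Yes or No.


0b1010001011101110110000001111. Multiple bits set => No

No


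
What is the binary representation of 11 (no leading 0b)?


11 = 1011 in binary

1011


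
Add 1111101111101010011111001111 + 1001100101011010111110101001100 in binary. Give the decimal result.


1111101111101010011111001111 + 1001100101011010111110101001100 = 1011100011011000010010100011011 = 1550591259

1550591259


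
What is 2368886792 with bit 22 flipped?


2368886792 ^ (1 << 22) = 2368886792 ^ 4194304 = 2373081096

2373081096


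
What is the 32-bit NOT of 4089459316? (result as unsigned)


~0b11110011110000000011001001110100 = 0b1100001111111100110110001011 = 205507979 (32-bit unsigned)

205507979


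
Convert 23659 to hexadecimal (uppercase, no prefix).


23659 = 5C6B hex

5C6B


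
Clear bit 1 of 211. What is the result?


211 & ~(1 << 1) = 209

209


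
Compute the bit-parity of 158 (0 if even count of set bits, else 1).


0b10011110 has 5 ones => parity 1

1


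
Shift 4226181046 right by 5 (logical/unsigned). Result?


0b11111011111001100110011110110110 >> 5 = 0b111110111110011001100111101 = 132068157

132068157


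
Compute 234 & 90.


0b11101010 & 0b1011010 = 0b1001010 = 74

74


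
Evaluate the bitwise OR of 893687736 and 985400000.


0b110101010001001001011110111000 | 0b111010101111000000001011000000 = 0b111111111111001001011111111000 = 1073518584

1073518584


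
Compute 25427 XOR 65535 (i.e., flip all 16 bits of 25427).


25427 ^ 65535 = 40108

40108


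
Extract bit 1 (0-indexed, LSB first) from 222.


0b11011110, position 1 = 1

1


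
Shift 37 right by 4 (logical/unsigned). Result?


0b100101 >> 4 = 0b10 = 2

2


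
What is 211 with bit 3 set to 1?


211 | (1 << 3) = 211 | 8 = 219

219


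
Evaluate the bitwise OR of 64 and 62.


0b1000000 | 0b111110 = 0b1111110 = 126

126


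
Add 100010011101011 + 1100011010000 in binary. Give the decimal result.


100010011101011 + 1100011010000 = 101110110111011 = 23995

23995


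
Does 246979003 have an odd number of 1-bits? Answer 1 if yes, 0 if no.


0b1110101110001001100110111011 has 17 ones => parity 1

1


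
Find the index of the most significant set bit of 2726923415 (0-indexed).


0b10100010100010011000110010010111. Highest set bit at position 31

31


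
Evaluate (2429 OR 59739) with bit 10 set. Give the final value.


Step 1: 2429 | 59739 = 59775
Step 2: 59775 | (1 << 10) = 59775 | 1024 = 60799

60799


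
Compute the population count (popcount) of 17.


0b10001 has 2 set bits

2


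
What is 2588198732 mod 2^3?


2588198732 & 7 = 4

4


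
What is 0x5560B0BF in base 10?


5560B0BF hex = 1432400063 decimal

1432400063


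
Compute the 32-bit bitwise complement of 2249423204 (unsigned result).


~0b10000110000100110111100101100100 = 0b1111001111011001000011010011011 = 2045544091 (32-bit unsigned)

2045544091


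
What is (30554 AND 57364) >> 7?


Step 1: 30554 & 57364 = 24592
Step 2: 24592 >> 7 = 192

192


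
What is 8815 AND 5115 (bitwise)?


0b10001001101111 & 0b1001111111011 = 0b1001101011 = 619

619


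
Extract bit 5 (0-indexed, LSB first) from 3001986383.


0b10110010111011101010110101001111, position 5 = 0

0


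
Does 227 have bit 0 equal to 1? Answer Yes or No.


0b11100011, bit 0 = 1. Yes

Yes


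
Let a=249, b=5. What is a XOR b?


249 ^ 5 = 252

252


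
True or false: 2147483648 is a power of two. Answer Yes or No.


0b10000000000000000000000000000000. Only one bit set => Yes

Yes


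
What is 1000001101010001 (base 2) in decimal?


1000001101010001 in decimal = 33617

33617


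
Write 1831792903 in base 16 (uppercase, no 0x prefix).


1831792903 = 6D2EF107 hex

6D2EF107


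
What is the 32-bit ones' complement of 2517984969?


2517984969 ^ 4294967295 = 1776982326

1776982326


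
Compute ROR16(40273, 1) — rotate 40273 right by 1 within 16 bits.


Rotate 0b1001110101010001 right by 1 (16-bit) = 0b1100111010101000 = 52904

52904


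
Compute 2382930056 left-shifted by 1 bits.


0b10001110000010001010000010001000 << 1 = 0b100011100000100010100000100010000 = 4765860112

4765860112


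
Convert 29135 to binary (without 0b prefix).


29135 = 111000111001111 in binary

111000111001111


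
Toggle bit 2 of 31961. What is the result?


31961 ^ (1 << 2) = 31961 ^ 4 = 31965

31965


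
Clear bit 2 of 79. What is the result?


79 & ~(1 << 2) = 75

75


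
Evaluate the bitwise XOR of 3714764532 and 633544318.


0b11011101011010101100111011110100 ^ 0b100101110000110001111001111110 = 0b11111000101010011101000010001010 = 4171878538

4171878538


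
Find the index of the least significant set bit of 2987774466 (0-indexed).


0b10110010000101011101001000000010. Lowest set bit at position 1

1


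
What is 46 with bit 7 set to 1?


46 | (1 << 7) = 46 | 128 = 174

174


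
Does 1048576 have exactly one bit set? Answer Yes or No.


0b100000000000000000000. Only one bit set => Yes

Yes


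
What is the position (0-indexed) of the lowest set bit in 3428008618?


0b11001100010100110100001010101010. Lowest set bit at position 1

1


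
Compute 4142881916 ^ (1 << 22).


4142881916 ^ (1 << 22) = 4142881916 ^ 4194304 = 4138687612

4138687612


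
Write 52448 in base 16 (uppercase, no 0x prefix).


52448 = CCE0 hex

CCE0


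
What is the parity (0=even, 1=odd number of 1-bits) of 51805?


0b1100101001011101 has 9 ones => parity 1

1


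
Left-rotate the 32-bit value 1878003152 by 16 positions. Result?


Rotate 0b1101111111100000000110111010000 left by 16 (32-bit) = 0b1101110100000110111111110000 = 231763952

231763952


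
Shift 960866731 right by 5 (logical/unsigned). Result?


0b111001010001011010100110101011 >> 5 = 0b1110010100010110101001101 = 30027085

30027085


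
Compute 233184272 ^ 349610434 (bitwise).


0b1101111001100001110000010000 ^ 0b10100110101101010000111000010 = 0b11001001100001011110111010010 = 422624722

422624722


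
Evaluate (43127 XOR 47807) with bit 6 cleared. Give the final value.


Step 1: 43127 ^ 47807 = 4808
Step 2: 4808 & ~(1 << 6) = 4744

4744


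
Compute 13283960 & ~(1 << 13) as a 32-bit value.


13283960 & ~(1 << 13) = 13275768

13275768


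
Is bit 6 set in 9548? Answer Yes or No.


0b10010101001100, bit 6 = 1. Yes

Yes


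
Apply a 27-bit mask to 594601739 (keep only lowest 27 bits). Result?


594601739 & 134217727 = 57730827

57730827


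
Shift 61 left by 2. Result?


0b111101 << 2 = 0b11110100 = 244

244


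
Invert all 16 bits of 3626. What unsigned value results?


3626 ^ 65535 = 61909

61909


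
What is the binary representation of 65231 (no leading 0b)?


65231 = 1111111011001111 in binary

1111111011001111


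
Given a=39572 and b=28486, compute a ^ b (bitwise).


39572 ^ 28486 = 62930

62930


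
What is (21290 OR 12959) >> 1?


Step 1: 21290 | 12959 = 29631
Step 2: 29631 >> 1 = 14815

14815


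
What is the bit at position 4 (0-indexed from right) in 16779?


0b100000110001011, position 4 = 0

0


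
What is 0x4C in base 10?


4C hex = 76 decimal

76


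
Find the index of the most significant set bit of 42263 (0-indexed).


0b1010010100010111. Highest set bit at position 15

15


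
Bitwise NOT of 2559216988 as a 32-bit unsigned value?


~0b10011000100010101000110101011100 = 0b1100111011101010111001010100011 = 1735750307 (32-bit unsigned)

1735750307


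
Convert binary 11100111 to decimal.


11100111 in decimal = 231

231


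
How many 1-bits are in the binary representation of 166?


0b10100110 has 4 set bits

4


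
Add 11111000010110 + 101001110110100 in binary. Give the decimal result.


11111000010110 + 101001110110100 = 1001000111001010 = 37322

37322


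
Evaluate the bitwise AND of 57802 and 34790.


0b1110000111001010 & 0b1000011111100110 = 0b1000000111000010 = 33218

33218


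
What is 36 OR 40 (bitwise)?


0b100100 | 0b101000 = 0b101100 = 44

44


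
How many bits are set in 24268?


0b101111011001100 has 9 set bits

9


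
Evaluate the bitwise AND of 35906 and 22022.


0b1000110001000010 & 0b101011000000110 = 0b10000000010 = 1026

1026


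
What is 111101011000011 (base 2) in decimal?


111101011000011 in decimal = 31427

31427


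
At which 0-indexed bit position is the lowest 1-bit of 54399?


0b1101010001111111. Lowest set bit at position 0

0


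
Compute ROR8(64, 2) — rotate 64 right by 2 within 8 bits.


Rotate 0b1000000 right by 2 (8-bit) = 0b10000 = 16

16


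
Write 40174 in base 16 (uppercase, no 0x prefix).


40174 = 9CEE hex

9CEE


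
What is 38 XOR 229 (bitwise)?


0b100110 ^ 0b11100101 = 0b11000011 = 195

195


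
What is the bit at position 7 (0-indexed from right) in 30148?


0b111010111000100, position 7 = 1

1


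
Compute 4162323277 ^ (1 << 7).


4162323277 ^ (1 << 7) = 4162323277 ^ 128 = 4162323405

4162323405


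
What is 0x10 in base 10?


10 hex = 16 decimal

16


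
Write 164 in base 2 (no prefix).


164 = 10100100 in binary

10100100


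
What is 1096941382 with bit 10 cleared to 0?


1096941382 & ~(1 << 10) = 1096940358

1096940358


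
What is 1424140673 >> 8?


0b1010100111000101010100110000001 >> 8 = 0b10101001110001010101001 = 5563049

5563049


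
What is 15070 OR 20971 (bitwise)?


0b11101011011110 | 0b101000111101011 = 0b111101111111111 = 31743

31743


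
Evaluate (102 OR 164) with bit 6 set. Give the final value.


Step 1: 102 | 164 = 230
Step 2: 230 | (1 << 6) = 230 | 64 = 230

230


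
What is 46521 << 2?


0b1011010110111001 << 2 = 0b101101011011100100 = 186084

186084


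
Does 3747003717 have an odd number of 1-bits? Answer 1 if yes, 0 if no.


0b11011111010101101011110101000101 has 20 ones => parity 0

0


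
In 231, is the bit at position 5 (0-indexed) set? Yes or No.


0b11100111, bit 5 = 1. Yes

Yes


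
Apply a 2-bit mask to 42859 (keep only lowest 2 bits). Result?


42859 & 3 = 3

3


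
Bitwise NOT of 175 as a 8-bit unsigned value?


~0b10101111 = 0b1010000 = 80 (8-bit unsigned)

80


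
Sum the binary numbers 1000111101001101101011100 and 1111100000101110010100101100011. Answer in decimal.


1000111101001101101011100 + 1111100000101110010100101100011 = 1111101001101011100010010111111 = 2100675775

2100675775


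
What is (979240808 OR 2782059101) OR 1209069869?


Step 1: 979240808 | 2782059101 = 3219054461
Step 2: 3219054461 | 1209069869 = 4292804477

4292804477


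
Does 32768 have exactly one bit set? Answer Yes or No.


0b1000000000000000. Only one bit set => Yes

Yes


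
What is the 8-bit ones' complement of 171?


171 ^ 255 = 84

84


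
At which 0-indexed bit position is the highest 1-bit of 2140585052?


0b1111111100101101011110001011100. Highest set bit at position 30

30


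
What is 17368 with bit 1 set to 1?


17368 | (1 << 1) = 17368 | 2 = 17370

17370


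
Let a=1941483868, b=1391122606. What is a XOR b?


1941483868 ^ 1391122606 = 559049202

559049202


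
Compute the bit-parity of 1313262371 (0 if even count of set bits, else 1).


0b1001110010001101100101100100011 has 15 ones => parity 1

1


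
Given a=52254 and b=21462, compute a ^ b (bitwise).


52254 ^ 21462 = 40904

40904


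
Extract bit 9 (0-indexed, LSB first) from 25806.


0b110010011001110, position 9 = 0

0


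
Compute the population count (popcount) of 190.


0b10111110 has 6 set bits

6


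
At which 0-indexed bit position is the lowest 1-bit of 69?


0b1000101. Lowest set bit at position 0

0


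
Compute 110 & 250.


0b1101110 & 0b11111010 = 0b1101010 = 106

106


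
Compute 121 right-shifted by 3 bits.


0b1111001 >> 3 = 0b1111 = 15

15


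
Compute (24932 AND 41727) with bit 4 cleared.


Step 1: 24932 & 41727 = 8292
Step 2: 8292 & ~(1 << 4) = 8292

8292


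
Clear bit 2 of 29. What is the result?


29 & ~(1 << 2) = 25

25


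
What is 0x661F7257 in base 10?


661F7257 hex = 1713336919 decimal

1713336919


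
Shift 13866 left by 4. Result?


0b11011000101010 << 4 = 0b110110001010100000 = 221856

221856


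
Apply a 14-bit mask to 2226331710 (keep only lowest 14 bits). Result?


2226331710 & 16383 = 8254

8254


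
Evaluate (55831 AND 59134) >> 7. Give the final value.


Step 1: 55831 & 59134 = 49686
Step 2: 49686 >> 7 = 388

388


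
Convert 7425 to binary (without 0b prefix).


7425 = 1110100000001 in binary

1110100000001


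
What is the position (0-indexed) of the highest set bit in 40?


0b101000. Highest set bit at position 5

5


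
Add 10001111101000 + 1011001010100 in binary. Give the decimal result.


10001111101000 + 1011001010100 = 11101000111100 = 14908

14908


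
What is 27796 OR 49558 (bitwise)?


0b110110010010100 | 0b1100000110010110 = 0b1110110110010110 = 60822

60822


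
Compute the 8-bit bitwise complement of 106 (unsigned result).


~0b1101010 = 0b10010101 = 149 (8-bit unsigned)

149


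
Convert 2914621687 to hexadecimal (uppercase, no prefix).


2914621687 = ADB998F7 hex

ADB998F7


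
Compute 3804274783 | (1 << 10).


3804274783 | (1 << 10) = 3804274783 | 1024 = 3804275807

3804275807


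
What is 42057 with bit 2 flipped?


42057 ^ (1 << 2) = 42057 ^ 4 = 42061

42061


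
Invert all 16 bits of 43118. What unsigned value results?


43118 ^ 65535 = 22417

22417


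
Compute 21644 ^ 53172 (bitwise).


0b101010010001100 ^ 0b1100111110110100 = 0b1001101100111000 = 39736

39736


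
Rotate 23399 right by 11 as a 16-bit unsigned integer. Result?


Rotate 0b101101101100111 right by 11 (16-bit) = 0b110110011101011 = 27883

27883


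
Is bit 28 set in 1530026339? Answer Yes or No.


0b1011011001100100101100101100011, bit 28 = 1. Yes

Yes


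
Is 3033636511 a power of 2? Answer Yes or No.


0b10110100110100011001111010011111. Multiple bits set => No

No


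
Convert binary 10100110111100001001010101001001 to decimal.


10100110111100001001010101001001 in decimal = 2800784713

2800784713


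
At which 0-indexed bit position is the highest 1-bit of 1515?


0b10111101011. Highest set bit at position 10

10


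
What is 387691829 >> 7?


0b10111000110111011010100110101 >> 7 = 0b1011100011011101101010 = 3028842

3028842


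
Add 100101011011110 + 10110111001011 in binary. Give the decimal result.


100101011011110 + 10110111001011 = 111100010101001 = 30889

30889


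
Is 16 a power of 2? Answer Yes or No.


0b10000. Only one bit set => Yes

Yes


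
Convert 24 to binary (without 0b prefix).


24 = 11000 in binary

11000


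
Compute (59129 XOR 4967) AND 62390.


Step 1: 59129 ^ 4967 = 62878
Step 2: 62878 & 62390 = 61846

61846


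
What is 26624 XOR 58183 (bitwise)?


0b110100000000000 ^ 0b1110001101000111 = 0b1000101101000111 = 35655

35655


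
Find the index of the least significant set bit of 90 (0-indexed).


0b1011010. Lowest set bit at position 1

1


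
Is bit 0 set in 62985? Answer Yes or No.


0b1111011000001001, bit 0 = 1. Yes

Yes


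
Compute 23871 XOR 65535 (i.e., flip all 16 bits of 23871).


23871 ^ 65535 = 41664

41664


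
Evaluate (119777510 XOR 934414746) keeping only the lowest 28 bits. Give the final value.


Step 1: 119777510 ^ 934414746 = 814850428
Step 2: 814850428 & 268435455 = 9544060

9544060


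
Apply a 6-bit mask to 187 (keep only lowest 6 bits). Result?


187 & 63 = 59

59


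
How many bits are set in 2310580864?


0b10001001101110001010101010000000 has 12 set bits

12


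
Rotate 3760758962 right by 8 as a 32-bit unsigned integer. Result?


Rotate 0b11100000001010001010000010110010 right by 8 (32-bit) = 0b10110010111000000010100010100000 = 3001034912

3001034912


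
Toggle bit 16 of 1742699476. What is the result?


1742699476 ^ (1 << 16) = 1742699476 ^ 65536 = 1742633940

1742633940


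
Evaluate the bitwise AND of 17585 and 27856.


0b100010010110001 & 0b110110011010000 = 0b100010010010000 = 17552

17552


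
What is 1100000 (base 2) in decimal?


1100000 in decimal = 96

96


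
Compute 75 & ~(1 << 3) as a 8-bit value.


75 & ~(1 << 3) = 67

67


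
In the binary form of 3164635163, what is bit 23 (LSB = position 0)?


0b10111100101000001000000000011011, position 23 = 1

1


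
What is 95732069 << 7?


0b101101101001100000101100101 << 7 = 0b1011011010011000001011001010000000 = 12253704832

12253704832


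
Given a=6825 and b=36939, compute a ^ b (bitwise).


6825 ^ 36939 = 35554

35554


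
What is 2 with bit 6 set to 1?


2 | (1 << 6) = 2 | 64 = 66

66


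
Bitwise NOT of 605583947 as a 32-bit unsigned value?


~0b100100000110000111101001001011 = 0b11011011111001111000010110110100 = 3689383348 (32-bit unsigned)

3689383348


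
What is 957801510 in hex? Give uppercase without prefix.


957801510 = 3916E426 hex

3916E426


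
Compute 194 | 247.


0b11000010 | 0b11110111 = 0b11110111 = 247

247


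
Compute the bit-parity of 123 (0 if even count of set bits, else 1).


0b1111011 has 6 ones => parity 0

0


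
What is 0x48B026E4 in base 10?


48B026E4 hex = 1219503844 decimal

1219503844


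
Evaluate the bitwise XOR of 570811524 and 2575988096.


0b100010000001011110010010000100 ^ 0b10011001100010100111010110000000 = 0b10111011100011111001000100000100 = 3146748164

3146748164


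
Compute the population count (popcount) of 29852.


0b111010010011100 has 8 set bits

8


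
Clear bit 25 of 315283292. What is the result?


315283292 & ~(1 << 25) = 281728860

281728860


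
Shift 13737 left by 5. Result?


0b11010110101001 << 5 = 0b1101011010100100000 = 439584

439584


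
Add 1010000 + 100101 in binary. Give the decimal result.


1010000 + 100101 = 1110101 = 117

117


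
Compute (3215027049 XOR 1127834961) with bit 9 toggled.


Step 1: 3215027049 ^ 1127834961 = 4237823544
Step 2: 4237823544 ^ (1 << 9) = 4237823544 ^ 512 = 4237823032

4237823032


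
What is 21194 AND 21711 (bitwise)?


0b101001011001010 & 0b101010011001111 = 0b101000011001010 = 20682

20682


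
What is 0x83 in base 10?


83 hex = 131 decimal

131


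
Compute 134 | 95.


0b10000110 | 0b1011111 = 0b11011111 = 223

223


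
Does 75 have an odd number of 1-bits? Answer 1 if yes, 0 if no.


0b1001011 has 4 ones => parity 0

0


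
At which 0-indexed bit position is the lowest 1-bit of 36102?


0b1000110100000110. Lowest set bit at position 1

1


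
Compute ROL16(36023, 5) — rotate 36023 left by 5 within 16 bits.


Rotate 0b1000110010110111 left by 5 (16-bit) = 0b1001011011110001 = 38641

38641


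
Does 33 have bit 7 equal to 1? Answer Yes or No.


0b100001, bit 7 = 0. No

No


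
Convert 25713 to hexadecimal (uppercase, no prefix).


25713 = 6471 hex

6471


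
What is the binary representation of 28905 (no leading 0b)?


28905 = 111000011101001 in binary

111000011101001


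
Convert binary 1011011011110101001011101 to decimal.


1011011011110101001011101 in decimal = 23980637

23980637


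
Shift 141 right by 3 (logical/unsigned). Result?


0b10001101 >> 3 = 0b10001 = 17

17


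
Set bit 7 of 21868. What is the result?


21868 | (1 << 7) = 21868 | 128 = 21996

21996


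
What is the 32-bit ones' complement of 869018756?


869018756 ^ 4294967295 = 3425948539

3425948539


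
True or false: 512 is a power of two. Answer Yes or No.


0b1000000000. Only one bit set => Yes

Yes


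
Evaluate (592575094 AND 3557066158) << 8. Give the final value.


Step 1: 592575094 & 3557066158 = 32806
Step 2: 32806 << 8 = 8398336

8398336


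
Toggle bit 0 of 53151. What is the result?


53151 ^ (1 << 0) = 53151 ^ 1 = 53150

53150


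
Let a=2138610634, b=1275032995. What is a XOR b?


2138610634 ^ 1275032995 = 881323625

881323625


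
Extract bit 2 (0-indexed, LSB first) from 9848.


0b10011001111000, position 2 = 0

0


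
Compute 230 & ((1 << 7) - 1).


230 & 127 = 102

102


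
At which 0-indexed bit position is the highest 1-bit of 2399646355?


0b10001111000001111011001010010011. Highest set bit at position 31

31


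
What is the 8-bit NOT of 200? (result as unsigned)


~0b11001000 = 0b110111 = 55 (8-bit unsigned)

55


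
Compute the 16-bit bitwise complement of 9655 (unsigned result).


~0b10010110110111 = 0b1101101001001000 = 55880 (16-bit unsigned)

55880


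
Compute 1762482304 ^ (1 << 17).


1762482304 ^ (1 << 17) = 1762482304 ^ 131072 = 1762613376

1762613376


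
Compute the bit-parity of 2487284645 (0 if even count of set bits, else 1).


0b10010100010000001111001110100101 has 14 ones => parity 0

0


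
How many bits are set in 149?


0b10010101 has 4 set bits

4


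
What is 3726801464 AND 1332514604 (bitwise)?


0b11011110001000100111101000111000 & 0b1001111011011001000111100101100 = 0b1001110001000000000101000101000 = 1310722600

1310722600


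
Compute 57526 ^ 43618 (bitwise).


0b1110000010110110 ^ 0b1010101001100010 = 0b100101011010100 = 19156

19156


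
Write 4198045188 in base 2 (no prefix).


4198045188 = 11111010001110010001011000000100 in binary

11111010001110010001011000000100


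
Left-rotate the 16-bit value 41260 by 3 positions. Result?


Rotate 0b1010000100101100 left by 3 (16-bit) = 0b100101100101 = 2405

2405


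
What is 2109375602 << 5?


0b1111101101110101000010001110010 << 5 = 0b111110110111010100001000111001000000 = 67500019264

67500019264


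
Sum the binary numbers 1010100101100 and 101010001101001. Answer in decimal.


1010100101100 + 101010001101001 = 110100110010101 = 27029

27029


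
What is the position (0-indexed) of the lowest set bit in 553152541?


0b100000111110000111000000011101. Lowest set bit at position 0

0


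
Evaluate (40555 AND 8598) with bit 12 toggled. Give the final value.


Step 1: 40555 & 8598 = 2
Step 2: 2 ^ (1 << 12) = 2 ^ 4096 = 4098

4098


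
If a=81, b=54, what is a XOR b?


81 ^ 54 = 103

103


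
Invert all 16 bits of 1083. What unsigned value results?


1083 ^ 65535 = 64452

64452


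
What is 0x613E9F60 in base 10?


613E9F60 hex = 1631493984 decimal

1631493984


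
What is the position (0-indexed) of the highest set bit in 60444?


0b1110110000011100. Highest set bit at position 15

15


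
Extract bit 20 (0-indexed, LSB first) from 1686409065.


0b1100100100001001000111101101001, position 20 = 0

0


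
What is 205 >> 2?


0b11001101 >> 2 = 0b110011 = 51

51


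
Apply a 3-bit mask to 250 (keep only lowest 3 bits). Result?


250 & 7 = 2

2


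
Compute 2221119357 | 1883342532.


0b10000100011000111001011101111101 | 0b1110000010000011000011011000100 = 0b11110100011000111001011111111101 = 4100167677

4100167677


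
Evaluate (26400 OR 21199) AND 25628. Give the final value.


Step 1: 26400 | 21199 = 30703
Step 2: 30703 & 25628 = 25612

25612


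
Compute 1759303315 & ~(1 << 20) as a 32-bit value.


1759303315 & ~(1 << 20) = 1758254739

1758254739


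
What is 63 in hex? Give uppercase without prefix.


63 = 3F hex

3F


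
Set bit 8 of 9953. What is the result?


9953 | (1 << 8) = 9953 | 256 = 10209

10209


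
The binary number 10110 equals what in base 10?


10110 in decimal = 22

22


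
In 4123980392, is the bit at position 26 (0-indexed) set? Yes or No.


0b11110101110011101111001001101000, bit 26 = 1. Yes

Yes


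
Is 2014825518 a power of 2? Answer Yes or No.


0b1111000000101111100110000101110. Multiple bits set => No

No


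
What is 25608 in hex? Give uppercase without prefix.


25608 = 6408 hex

6408


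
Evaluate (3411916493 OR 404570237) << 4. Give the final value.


Step 1: 3411916493 | 404570237 = 3680368381
Step 2: 3680368381 << 4 = 58885894096

58885894096


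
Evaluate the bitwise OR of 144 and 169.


0b10010000 | 0b10101001 = 0b10111001 = 185

185


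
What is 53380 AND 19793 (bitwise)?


0b1101000010000100 & 0b100110101010001 = 0b100000000000000 = 16384

16384


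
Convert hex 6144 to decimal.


6144 hex = 24900 decimal

24900


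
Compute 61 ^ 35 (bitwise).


0b111101 ^ 0b100011 = 0b11110 = 30

30


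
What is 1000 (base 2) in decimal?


1000 in decimal = 8

8


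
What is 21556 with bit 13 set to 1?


21556 | (1 << 13) = 21556 | 8192 = 29748

29748


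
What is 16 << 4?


0b10000 << 4 = 0b100000000 = 256

256


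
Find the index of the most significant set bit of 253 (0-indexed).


0b11111101. Highest set bit at position 7

7


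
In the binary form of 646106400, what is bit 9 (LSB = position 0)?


0b100110100000101100110100100000, position 9 = 0

0


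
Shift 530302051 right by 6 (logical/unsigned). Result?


0b11111100110111100010001100011 >> 6 = 0b11111100110111100010001 = 8285969

8285969


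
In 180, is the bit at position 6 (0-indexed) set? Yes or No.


0b10110100, bit 6 = 0. No

No


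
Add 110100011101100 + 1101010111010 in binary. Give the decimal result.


110100011101100 + 1101010111010 = 1000001110100110 = 33702

33702


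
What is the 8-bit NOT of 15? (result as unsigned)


~0b1111 = 0b11110000 = 240 (8-bit unsigned)

240


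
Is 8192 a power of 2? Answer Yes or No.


0b10000000000000. Only one bit set => Yes

Yes


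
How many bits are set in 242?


0b11110010 has 5 set bits

5


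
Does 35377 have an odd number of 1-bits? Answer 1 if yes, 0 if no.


0b1000101000110001 has 6 ones => parity 0

0


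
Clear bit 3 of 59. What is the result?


59 & ~(1 << 3) = 51

51


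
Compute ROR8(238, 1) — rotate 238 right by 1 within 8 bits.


Rotate 0b11101110 right by 1 (8-bit) = 0b1110111 = 119

119


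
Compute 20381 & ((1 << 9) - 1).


20381 & 511 = 413

413


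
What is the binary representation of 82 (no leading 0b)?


82 = 1010010 in binary

1010010


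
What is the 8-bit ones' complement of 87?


87 ^ 255 = 168

168
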